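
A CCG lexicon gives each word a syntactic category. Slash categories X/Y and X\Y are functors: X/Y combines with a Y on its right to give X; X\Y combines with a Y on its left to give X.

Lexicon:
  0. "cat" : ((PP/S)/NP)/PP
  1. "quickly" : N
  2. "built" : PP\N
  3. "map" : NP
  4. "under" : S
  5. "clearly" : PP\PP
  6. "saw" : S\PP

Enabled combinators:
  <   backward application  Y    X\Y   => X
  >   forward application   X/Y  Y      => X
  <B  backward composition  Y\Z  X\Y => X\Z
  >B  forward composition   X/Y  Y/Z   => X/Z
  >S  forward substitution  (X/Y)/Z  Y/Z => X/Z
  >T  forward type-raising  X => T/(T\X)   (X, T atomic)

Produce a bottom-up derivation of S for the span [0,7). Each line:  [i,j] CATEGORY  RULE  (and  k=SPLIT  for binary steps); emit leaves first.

[0,7] S   <
  [0,5] PP   >
    [0,4] PP/S   >
      [0,3] (PP/S)/NP   >
        [0,1] "cat" : ((PP/S)/NP)/PP
        [1,3] PP   <
          [1,2] "quickly" : N
          [2,3] "built" : PP\N
      [3,4] "map" : NP
    [4,5] "under" : S
  [5,7] S\PP   <B
    [5,6] "clearly" : PP\PP
    [6,7] "saw" : S\PP

[0,1] ((PP/S)/NP)/PP  lex  "cat"
[1,2] N  lex  "quickly"
[2,3] PP\N  lex  "built"
[1,3] PP  <  k=2
[0,3] (PP/S)/NP  >  k=1
[3,4] NP  lex  "map"
[0,4] PP/S  >  k=3
[4,5] S  lex  "under"
[0,5] PP  >  k=4
[5,6] PP\PP  lex  "clearly"
[6,7] S\PP  lex  "saw"
[5,7] S\PP  <B  k=6
[0,7] S  <  k=5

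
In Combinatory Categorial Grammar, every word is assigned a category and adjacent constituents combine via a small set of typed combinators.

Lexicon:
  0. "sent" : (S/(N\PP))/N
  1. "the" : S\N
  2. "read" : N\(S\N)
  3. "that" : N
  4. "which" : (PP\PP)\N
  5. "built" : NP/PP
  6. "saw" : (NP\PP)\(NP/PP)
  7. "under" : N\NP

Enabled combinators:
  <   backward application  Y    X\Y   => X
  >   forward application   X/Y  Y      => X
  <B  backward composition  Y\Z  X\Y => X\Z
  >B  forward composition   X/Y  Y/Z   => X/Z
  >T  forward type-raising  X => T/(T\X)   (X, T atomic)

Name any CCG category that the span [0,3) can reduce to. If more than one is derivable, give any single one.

[0,8] S   >
  [0,3] S/(N\PP)   >
    [0,1] "sent" : (S/(N\PP))/N
    [1,3] N   <
      [1,2] "the" : S\N
      [2,3] "read" : N\(S\N)
  [3,8] N\PP   <B
    [3,5] PP\PP   <
      [3,4] "that" : N
      [4,5] "which" : (PP\PP)\N
    [5,8] N\PP   <B
      [5,7] NP\PP   <
        [5,6] "built" : NP/PP
        [6,7] "saw" : (NP\PP)\(NP/PP)
      [7,8] "under" : N\NP

S/(N\PP)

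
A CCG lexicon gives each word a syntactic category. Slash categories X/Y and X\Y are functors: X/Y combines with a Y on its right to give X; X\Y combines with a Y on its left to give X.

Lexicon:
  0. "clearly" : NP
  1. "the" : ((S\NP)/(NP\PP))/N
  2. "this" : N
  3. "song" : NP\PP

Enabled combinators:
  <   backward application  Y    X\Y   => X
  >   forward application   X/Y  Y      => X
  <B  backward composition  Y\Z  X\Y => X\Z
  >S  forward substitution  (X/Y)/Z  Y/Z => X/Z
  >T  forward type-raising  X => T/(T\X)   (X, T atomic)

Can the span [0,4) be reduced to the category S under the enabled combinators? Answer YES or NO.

YES

[0,4] S   <
  [0,1] "clearly" : NP
  [1,4] S\NP   >
    [1,3] (S\NP)/(NP\PP)   >
      [1,2] "the" : ((S\NP)/(NP\PP))/N
      [2,3] "this" : N
    [3,4] "song" : NP\PP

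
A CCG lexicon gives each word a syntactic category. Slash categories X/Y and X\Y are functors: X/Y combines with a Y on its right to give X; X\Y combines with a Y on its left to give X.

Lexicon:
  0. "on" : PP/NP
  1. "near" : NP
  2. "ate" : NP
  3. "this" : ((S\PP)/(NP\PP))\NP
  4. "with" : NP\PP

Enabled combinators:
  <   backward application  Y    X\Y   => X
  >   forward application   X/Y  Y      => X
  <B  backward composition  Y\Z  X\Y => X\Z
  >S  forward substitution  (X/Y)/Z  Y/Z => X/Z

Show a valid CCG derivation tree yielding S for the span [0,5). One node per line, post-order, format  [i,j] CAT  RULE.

[0,5] S   <
  [0,2] PP   >
    [0,1] "on" : PP/NP
    [1,2] "near" : NP
  [2,5] S\PP   >
    [2,4] (S\PP)/(NP\PP)   <
      [2,3] "ate" : NP
      [3,4] "this" : ((S\PP)/(NP\PP))\NP
    [4,5] "with" : NP\PP

[0,1] PP/NP  lex  "on"
[1,2] NP  lex  "near"
[0,2] PP  >  k=1
[2,3] NP  lex  "ate"
[3,4] ((S\PP)/(NP\PP))\NP  lex  "this"
[2,4] (S\PP)/(NP\PP)  <  k=3
[4,5] NP\PP  lex  "with"
[2,5] S\PP  >  k=4
[0,5] S  <  k=2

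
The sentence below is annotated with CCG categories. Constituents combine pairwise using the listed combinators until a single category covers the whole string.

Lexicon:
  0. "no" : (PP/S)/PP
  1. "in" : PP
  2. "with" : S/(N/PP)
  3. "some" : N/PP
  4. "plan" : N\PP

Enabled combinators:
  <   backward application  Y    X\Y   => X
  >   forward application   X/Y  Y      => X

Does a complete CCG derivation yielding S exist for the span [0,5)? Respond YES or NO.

(PP/S)/PP PP S/(N/PP) N/PP N\PP
CKY chart[0,5] = {N}; S ∉ chart

NO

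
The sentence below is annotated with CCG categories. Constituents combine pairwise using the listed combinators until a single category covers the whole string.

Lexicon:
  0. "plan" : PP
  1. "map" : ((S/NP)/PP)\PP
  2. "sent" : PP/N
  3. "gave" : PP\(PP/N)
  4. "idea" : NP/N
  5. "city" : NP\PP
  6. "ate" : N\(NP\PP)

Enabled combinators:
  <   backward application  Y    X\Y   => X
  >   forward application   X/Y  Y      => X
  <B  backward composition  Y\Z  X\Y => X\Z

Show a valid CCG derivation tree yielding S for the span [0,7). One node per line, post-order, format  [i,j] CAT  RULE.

[0,1] PP  lex  "plan"
[1,2] ((S/NP)/PP)\PP  lex  "map"
[0,2] (S/NP)/PP  <  k=1
[2,3] PP/N  lex  "sent"
[3,4] PP\(PP/N)  lex  "gave"
[2,4] PP  <  k=3
[0,4] S/NP  >  k=2
[4,5] NP/N  lex  "idea"
[5,6] NP\PP  lex  "city"
[6,7] N\(NP\PP)  lex  "ate"
[5,7] N  <  k=6
[4,7] NP  >  k=5
[0,7] S  >  k=4

[0,7] S   >
  [0,4] S/NP   >
    [0,2] (S/NP)/PP   <
      [0,1] "plan" : PP
      [1,2] "map" : ((S/NP)/PP)\PP
    [2,4] PP   <
      [2,3] "sent" : PP/N
      [3,4] "gave" : PP\(PP/N)
  [4,7] NP   >
    [4,5] "idea" : NP/N
    [5,7] N   <
      [5,6] "city" : NP\PP
      [6,7] "ate" : N\(NP\PP)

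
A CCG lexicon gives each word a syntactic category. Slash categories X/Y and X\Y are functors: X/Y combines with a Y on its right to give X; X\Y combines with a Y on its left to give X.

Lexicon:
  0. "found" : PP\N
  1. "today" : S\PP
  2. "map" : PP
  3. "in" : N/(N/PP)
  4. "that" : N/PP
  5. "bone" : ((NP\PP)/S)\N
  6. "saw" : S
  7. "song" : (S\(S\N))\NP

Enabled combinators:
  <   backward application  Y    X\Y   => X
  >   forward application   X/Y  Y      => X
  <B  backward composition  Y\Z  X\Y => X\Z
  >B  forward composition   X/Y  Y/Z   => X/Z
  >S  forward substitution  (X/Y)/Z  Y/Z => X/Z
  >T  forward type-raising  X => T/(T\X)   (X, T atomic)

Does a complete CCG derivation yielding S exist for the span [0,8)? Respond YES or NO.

YES

[0,8] S   <
  [0,2] S\N   <B
    [0,1] "found" : PP\N
    [1,2] "today" : S\PP
  [2,8] S\(S\N)   <
    [2,7] NP   <
      [2,3] "map" : PP
      [3,7] NP\PP   >
        [3,6] (NP\PP)/S   <
          [3,5] N   >
            [3,4] "in" : N/(N/PP)
            [4,5] "that" : N/PP
          [5,6] "bone" : ((NP\PP)/S)\N
        [6,7] "saw" : S
    [7,8] "song" : (S\(S\N))\NP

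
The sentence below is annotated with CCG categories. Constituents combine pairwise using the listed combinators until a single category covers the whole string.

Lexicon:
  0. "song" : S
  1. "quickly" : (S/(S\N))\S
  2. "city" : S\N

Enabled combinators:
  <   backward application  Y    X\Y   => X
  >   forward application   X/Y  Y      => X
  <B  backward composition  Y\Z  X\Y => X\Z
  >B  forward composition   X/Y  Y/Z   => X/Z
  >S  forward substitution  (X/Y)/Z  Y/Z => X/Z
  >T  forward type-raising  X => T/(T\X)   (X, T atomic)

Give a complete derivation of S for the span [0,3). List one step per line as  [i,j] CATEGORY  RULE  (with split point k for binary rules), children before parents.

[0,3] S   >
  [0,2] S/(S\N)   <
    [0,1] "song" : S
    [1,2] "quickly" : (S/(S\N))\S
  [2,3] "city" : S\N

[0,1] S  lex  "song"
[1,2] (S/(S\N))\S  lex  "quickly"
[0,2] S/(S\N)  <  k=1
[2,3] S\N  lex  "city"
[0,3] S  >  k=2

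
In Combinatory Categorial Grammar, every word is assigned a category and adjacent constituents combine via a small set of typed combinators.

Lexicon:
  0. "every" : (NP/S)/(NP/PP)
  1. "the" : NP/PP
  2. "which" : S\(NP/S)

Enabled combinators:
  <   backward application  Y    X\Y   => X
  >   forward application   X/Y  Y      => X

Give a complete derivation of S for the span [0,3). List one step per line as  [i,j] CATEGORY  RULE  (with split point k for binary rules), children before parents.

[0,1] (NP/S)/(NP/PP)  lex  "every"
[1,2] NP/PP  lex  "the"
[0,2] NP/S  >  k=1
[2,3] S\(NP/S)  lex  "which"
[0,3] S  <  k=2

[0,3] S   <
  [0,2] NP/S   >
    [0,1] "every" : (NP/S)/(NP/PP)
    [1,2] "the" : NP/PP
  [2,3] "which" : S\(NP/S)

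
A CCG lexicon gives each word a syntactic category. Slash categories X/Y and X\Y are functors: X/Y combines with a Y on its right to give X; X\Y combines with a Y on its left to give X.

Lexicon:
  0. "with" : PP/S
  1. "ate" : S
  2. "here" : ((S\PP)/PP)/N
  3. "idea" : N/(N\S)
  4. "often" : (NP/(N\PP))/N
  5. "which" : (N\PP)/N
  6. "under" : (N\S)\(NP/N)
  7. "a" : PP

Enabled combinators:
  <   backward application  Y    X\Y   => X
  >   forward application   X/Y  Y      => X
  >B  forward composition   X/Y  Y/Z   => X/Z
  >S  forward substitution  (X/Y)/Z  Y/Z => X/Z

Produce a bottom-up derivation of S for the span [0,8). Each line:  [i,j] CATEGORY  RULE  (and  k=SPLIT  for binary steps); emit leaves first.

[0,1] PP/S  lex  "with"
[1,2] S  lex  "ate"
[0,2] PP  >  k=1
[2,3] ((S\PP)/PP)/N  lex  "here"
[3,4] N/(N\S)  lex  "idea"
[4,5] (NP/(N\PP))/N  lex  "often"
[5,6] (N\PP)/N  lex  "which"
[4,6] NP/N  >S  k=5
[6,7] (N\S)\(NP/N)  lex  "under"
[4,7] N\S  <  k=6
[3,7] N  >  k=4
[2,7] (S\PP)/PP  >  k=3
[7,8] PP  lex  "a"
[2,8] S\PP  >  k=7
[0,8] S  <  k=2

[0,8] S   <
  [0,2] PP   >
    [0,1] "with" : PP/S
    [1,2] "ate" : S
  [2,8] S\PP   >
    [2,7] (S\PP)/PP   >
      [2,3] "here" : ((S\PP)/PP)/N
      [3,7] N   >
        [3,4] "idea" : N/(N\S)
        [4,7] N\S   <
          [4,6] NP/N   >S
            [4,5] "often" : (NP/(N\PP))/N
            [5,6] "which" : (N\PP)/N
          [6,7] "under" : (N\S)\(NP/N)
    [7,8] "a" : PP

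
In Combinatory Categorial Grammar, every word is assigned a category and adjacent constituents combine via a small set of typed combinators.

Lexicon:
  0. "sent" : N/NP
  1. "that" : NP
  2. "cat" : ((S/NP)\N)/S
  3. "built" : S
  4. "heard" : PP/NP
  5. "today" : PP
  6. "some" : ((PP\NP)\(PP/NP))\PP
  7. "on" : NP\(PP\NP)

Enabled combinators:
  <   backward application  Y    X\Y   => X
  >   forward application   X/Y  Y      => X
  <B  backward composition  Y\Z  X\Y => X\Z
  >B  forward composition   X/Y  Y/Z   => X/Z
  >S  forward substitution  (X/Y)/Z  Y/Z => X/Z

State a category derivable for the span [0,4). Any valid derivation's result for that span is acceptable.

S/NP

[0,8] S   >
  [0,4] S/NP   <
    [0,2] N   >
      [0,1] "sent" : N/NP
      [1,2] "that" : NP
    [2,4] (S/NP)\N   >
      [2,3] "cat" : ((S/NP)\N)/S
      [3,4] "built" : S
  [4,8] NP   <
    [4,7] PP\NP   <
      [4,5] "heard" : PP/NP
      [5,7] (PP\NP)\(PP/NP)   <
        [5,6] "today" : PP
        [6,7] "some" : ((PP\NP)\(PP/NP))\PP
    [7,8] "on" : NP\(PP\NP)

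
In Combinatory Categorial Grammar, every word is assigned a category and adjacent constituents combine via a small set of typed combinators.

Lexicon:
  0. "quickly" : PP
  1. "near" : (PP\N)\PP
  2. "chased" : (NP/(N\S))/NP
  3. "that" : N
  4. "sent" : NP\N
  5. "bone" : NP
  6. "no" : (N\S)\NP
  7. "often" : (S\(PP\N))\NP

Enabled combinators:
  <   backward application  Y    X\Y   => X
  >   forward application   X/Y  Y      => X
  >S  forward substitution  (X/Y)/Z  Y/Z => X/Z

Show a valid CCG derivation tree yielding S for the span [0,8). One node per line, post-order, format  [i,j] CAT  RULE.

[0,1] PP  lex  "quickly"
[1,2] (PP\N)\PP  lex  "near"
[0,2] PP\N  <  k=1
[2,3] (NP/(N\S))/NP  lex  "chased"
[3,4] N  lex  "that"
[4,5] NP\N  lex  "sent"
[3,5] NP  <  k=4
[2,5] NP/(N\S)  >  k=3
[5,6] NP  lex  "bone"
[6,7] (N\S)\NP  lex  "no"
[5,7] N\S  <  k=6
[2,7] NP  >  k=5
[7,8] (S\(PP\N))\NP  lex  "often"
[2,8] S\(PP\N)  <  k=7
[0,8] S  <  k=2

[0,8] S   <
  [0,2] PP\N   <
    [0,1] "quickly" : PP
    [1,2] "near" : (PP\N)\PP
  [2,8] S\(PP\N)   <
    [2,7] NP   >
      [2,5] NP/(N\S)   >
        [2,3] "chased" : (NP/(N\S))/NP
        [3,5] NP   <
          [3,4] "that" : N
          [4,5] "sent" : NP\N
      [5,7] N\S   <
        [5,6] "bone" : NP
        [6,7] "no" : (N\S)\NP
    [7,8] "often" : (S\(PP\N))\NP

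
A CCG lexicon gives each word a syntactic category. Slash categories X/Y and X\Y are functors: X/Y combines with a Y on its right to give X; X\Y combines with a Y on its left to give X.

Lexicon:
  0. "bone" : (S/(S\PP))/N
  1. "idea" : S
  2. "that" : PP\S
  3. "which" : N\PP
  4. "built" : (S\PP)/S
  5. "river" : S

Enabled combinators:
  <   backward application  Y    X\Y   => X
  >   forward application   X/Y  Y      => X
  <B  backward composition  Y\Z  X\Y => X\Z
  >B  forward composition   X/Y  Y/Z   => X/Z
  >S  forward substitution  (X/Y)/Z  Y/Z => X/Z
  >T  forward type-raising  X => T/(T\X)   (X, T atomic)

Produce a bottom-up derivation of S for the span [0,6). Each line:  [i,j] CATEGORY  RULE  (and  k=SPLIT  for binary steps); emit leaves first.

[0,1] (S/(S\PP))/N  lex  "bone"
[1,2] S  lex  "idea"
[2,3] PP\S  lex  "that"
[3,4] N\PP  lex  "which"
[2,4] N\S  <B  k=3
[1,4] N  <  k=2
[0,4] S/(S\PP)  >  k=1
[4,5] (S\PP)/S  lex  "built"
[5,6] S  lex  "river"
[4,6] S\PP  >  k=5
[0,6] S  >  k=4

[0,6] S   >
  [0,4] S/(S\PP)   >
    [0,1] "bone" : (S/(S\PP))/N
    [1,4] N   <
      [1,2] "idea" : S
      [2,4] N\S   <B
        [2,3] "that" : PP\S
        [3,4] "which" : N\PP
  [4,6] S\PP   >
    [4,5] "built" : (S\PP)/S
    [5,6] "river" : S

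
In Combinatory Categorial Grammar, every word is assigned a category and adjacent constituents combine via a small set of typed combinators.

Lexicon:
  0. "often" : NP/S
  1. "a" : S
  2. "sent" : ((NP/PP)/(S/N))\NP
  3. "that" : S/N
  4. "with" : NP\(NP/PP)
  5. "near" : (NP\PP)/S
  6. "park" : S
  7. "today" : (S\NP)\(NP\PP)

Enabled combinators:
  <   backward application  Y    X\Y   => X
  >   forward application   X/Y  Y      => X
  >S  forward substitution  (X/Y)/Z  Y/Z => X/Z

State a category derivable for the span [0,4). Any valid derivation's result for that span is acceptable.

NP/PP

[0,8] S   <
  [0,5] NP   <
    [0,4] NP/PP   >
      [0,3] (NP/PP)/(S/N)   <
        [0,2] NP   >
          [0,1] "often" : NP/S
          [1,2] "a" : S
        [2,3] "sent" : ((NP/PP)/(S/N))\NP
      [3,4] "that" : S/N
    [4,5] "with" : NP\(NP/PP)
  [5,8] S\NP   <
    [5,7] NP\PP   >
      [5,6] "near" : (NP\PP)/S
      [6,7] "park" : S
    [7,8] "today" : (S\NP)\(NP\PP)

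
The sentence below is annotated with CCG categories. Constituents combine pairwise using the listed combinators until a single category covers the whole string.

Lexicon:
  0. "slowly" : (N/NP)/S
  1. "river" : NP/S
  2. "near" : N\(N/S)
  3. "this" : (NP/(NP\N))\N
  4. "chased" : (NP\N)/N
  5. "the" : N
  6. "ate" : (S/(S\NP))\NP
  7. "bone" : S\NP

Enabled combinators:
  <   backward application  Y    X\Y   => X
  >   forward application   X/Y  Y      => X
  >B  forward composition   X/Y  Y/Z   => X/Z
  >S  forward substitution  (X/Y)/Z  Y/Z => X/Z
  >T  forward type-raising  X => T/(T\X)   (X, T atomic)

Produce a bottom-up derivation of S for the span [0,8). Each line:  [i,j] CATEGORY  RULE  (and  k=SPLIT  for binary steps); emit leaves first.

[0,1] (N/NP)/S  lex  "slowly"
[1,2] NP/S  lex  "river"
[0,2] N/S  >S  k=1
[2,3] N\(N/S)  lex  "near"
[0,3] N  <  k=2
[3,4] (NP/(NP\N))\N  lex  "this"
[0,4] NP/(NP\N)  <  k=3
[4,5] (NP\N)/N  lex  "chased"
[5,6] N  lex  "the"
[4,6] NP\N  >  k=5
[0,6] NP  >  k=4
[6,7] (S/(S\NP))\NP  lex  "ate"
[0,7] S/(S\NP)  <  k=6
[7,8] S\NP  lex  "bone"
[0,8] S  >  k=7

[0,8] S   >
  [0,7] S/(S\NP)   <
    [0,6] NP   >
      [0,4] NP/(NP\N)   <
        [0,3] N   <
          [0,2] N/S   >S
            [0,1] "slowly" : (N/NP)/S
            [1,2] "river" : NP/S
          [2,3] "near" : N\(N/S)
        [3,4] "this" : (NP/(NP\N))\N
      [4,6] NP\N   >
        [4,5] "chased" : (NP\N)/N
        [5,6] "the" : N
    [6,7] "ate" : (S/(S\NP))\NP
  [7,8] "bone" : S\NP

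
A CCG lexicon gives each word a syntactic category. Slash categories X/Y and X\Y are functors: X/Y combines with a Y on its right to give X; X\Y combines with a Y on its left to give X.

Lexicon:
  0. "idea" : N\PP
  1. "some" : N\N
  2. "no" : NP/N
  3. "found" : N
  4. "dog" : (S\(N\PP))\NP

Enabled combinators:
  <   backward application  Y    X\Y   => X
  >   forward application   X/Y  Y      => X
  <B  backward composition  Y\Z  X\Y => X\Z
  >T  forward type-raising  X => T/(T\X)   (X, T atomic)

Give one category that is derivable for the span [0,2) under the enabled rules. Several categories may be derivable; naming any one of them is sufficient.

[0,5] S   <
  [0,2] N\PP   <B
    [0,1] "idea" : N\PP
    [1,2] "some" : N\N
  [2,5] S\(N\PP)   <
    [2,4] NP   >
      [2,3] "no" : NP/N
      [3,4] "found" : N
    [4,5] "dog" : (S\(N\PP))\NP

N\PP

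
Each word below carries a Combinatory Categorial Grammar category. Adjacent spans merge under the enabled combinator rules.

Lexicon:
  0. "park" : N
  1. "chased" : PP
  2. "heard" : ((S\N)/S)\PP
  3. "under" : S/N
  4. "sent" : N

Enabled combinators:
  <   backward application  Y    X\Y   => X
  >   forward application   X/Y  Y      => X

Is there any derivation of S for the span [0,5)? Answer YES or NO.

YES

[0,5] S   <
  [0,1] "park" : N
  [1,5] S\N   >
    [1,3] (S\N)/S   <
      [1,2] "chased" : PP
      [2,3] "heard" : ((S\N)/S)\PP
    [3,5] S   >
      [3,4] "under" : S/N
      [4,5] "sent" : N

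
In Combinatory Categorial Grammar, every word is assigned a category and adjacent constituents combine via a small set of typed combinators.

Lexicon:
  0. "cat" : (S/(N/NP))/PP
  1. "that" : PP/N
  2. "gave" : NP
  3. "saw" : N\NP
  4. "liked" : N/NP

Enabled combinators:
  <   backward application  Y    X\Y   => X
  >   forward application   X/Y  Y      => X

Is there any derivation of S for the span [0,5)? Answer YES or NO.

[0,5] S   >
  [0,4] S/(N/NP)   >
    [0,1] "cat" : (S/(N/NP))/PP
    [1,4] PP   >
      [1,2] "that" : PP/N
      [2,4] N   <
        [2,3] "gave" : NP
        [3,4] "saw" : N\NP
  [4,5] "liked" : N/NP

YES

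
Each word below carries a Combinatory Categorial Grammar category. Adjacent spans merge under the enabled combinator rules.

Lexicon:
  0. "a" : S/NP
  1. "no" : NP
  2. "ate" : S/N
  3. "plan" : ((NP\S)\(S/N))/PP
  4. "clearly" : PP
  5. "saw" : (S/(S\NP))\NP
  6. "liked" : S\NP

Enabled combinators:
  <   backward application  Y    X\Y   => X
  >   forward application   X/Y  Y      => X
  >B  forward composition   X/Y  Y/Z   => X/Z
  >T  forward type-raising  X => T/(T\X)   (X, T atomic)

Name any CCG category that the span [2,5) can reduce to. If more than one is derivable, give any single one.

[0,7] S   >
  [0,6] S/(S\NP)   <
    [0,5] NP   <
      [0,2] S   >
        [0,1] "a" : S/NP
        [1,2] "no" : NP
      [2,5] NP\S   <
        [2,3] "ate" : S/N
        [3,5] (NP\S)\(S/N)   >
          [3,4] "plan" : ((NP\S)\(S/N))/PP
          [4,5] "clearly" : PP
    [5,6] "saw" : (S/(S\NP))\NP
  [6,7] "liked" : S\NP

NP\S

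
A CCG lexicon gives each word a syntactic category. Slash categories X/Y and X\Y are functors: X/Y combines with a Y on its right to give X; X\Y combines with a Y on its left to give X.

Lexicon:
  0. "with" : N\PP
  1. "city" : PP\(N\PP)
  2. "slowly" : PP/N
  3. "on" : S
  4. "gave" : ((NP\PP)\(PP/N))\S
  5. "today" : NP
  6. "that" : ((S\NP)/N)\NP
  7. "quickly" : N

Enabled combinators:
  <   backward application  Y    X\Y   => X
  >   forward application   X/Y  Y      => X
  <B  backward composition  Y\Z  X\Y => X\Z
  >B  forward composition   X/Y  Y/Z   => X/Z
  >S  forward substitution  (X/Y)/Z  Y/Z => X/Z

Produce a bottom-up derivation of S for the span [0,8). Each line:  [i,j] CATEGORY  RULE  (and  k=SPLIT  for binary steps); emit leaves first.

[0,1] N\PP  lex  "with"
[1,2] PP\(N\PP)  lex  "city"
[0,2] PP  <  k=1
[2,3] PP/N  lex  "slowly"
[3,4] S  lex  "on"
[4,5] ((NP\PP)\(PP/N))\S  lex  "gave"
[3,5] (NP\PP)\(PP/N)  <  k=4
[2,5] NP\PP  <  k=3
[5,6] NP  lex  "today"
[6,7] ((S\NP)/N)\NP  lex  "that"
[5,7] (S\NP)/N  <  k=6
[7,8] N  lex  "quickly"
[5,8] S\NP  >  k=7
[2,8] S\PP  <B  k=5
[0,8] S  <  k=2

[0,8] S   <
  [0,2] PP   <
    [0,1] "with" : N\PP
    [1,2] "city" : PP\(N\PP)
  [2,8] S\PP   <B
    [2,5] NP\PP   <
      [2,3] "slowly" : PP/N
      [3,5] (NP\PP)\(PP/N)   <
        [3,4] "on" : S
        [4,5] "gave" : ((NP\PP)\(PP/N))\S
    [5,8] S\NP   >
      [5,7] (S\NP)/N   <
        [5,6] "today" : NP
        [6,7] "that" : ((S\NP)/N)\NP
      [7,8] "quickly" : N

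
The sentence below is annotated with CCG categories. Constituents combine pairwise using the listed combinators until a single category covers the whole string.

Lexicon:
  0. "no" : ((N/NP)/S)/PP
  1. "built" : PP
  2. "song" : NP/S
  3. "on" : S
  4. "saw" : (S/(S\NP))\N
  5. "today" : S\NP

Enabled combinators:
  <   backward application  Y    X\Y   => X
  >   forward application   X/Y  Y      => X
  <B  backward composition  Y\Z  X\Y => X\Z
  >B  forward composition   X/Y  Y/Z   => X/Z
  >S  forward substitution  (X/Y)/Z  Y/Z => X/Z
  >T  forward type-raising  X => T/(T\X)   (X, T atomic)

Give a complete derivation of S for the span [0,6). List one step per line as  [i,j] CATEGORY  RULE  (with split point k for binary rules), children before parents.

[0,6] S   >
  [0,5] S/(S\NP)   <
    [0,4] N   >
      [0,3] N/S   >S
        [0,2] (N/NP)/S   >
          [0,1] "no" : ((N/NP)/S)/PP
          [1,2] "built" : PP
        [2,3] "song" : NP/S
      [3,4] "on" : S
    [4,5] "saw" : (S/(S\NP))\N
  [5,6] "today" : S\NP

[0,1] ((N/NP)/S)/PP  lex  "no"
[1,2] PP  lex  "built"
[0,2] (N/NP)/S  >  k=1
[2,3] NP/S  lex  "song"
[0,3] N/S  >S  k=2
[3,4] S  lex  "on"
[0,4] N  >  k=3
[4,5] (S/(S\NP))\N  lex  "saw"
[0,5] S/(S\NP)  <  k=4
[5,6] S\NP  lex  "today"
[0,6] S  >  k=5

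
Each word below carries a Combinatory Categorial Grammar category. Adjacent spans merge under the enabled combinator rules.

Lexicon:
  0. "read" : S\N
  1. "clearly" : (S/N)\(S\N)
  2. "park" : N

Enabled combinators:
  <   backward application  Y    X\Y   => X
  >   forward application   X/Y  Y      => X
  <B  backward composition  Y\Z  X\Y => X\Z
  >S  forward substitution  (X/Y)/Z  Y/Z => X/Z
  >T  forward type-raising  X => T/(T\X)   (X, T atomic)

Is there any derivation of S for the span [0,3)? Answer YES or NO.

[0,3] S   >
  [0,2] S/N   <
    [0,1] "read" : S\N
    [1,2] "clearly" : (S/N)\(S\N)
  [2,3] "park" : N

YES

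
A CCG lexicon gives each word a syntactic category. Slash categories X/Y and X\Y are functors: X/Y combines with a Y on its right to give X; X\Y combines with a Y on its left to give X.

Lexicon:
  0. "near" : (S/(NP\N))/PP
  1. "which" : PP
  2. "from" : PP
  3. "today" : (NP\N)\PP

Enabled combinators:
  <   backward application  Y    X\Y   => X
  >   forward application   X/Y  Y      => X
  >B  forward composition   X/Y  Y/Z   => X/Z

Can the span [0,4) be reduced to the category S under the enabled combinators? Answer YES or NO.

[0,4] S   >
  [0,2] S/(NP\N)   >
    [0,1] "near" : (S/(NP\N))/PP
    [1,2] "which" : PP
  [2,4] NP\N   <
    [2,3] "from" : PP
    [3,4] "today" : (NP\N)\PP

YES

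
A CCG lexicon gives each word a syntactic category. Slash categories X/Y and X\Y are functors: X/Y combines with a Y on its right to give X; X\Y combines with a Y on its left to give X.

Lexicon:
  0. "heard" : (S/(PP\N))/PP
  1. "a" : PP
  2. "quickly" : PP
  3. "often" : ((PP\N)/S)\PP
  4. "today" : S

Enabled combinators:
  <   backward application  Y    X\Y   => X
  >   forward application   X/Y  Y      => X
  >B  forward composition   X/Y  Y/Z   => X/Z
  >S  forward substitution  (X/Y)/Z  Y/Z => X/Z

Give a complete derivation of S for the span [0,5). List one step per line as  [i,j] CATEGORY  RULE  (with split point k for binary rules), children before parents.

[0,1] (S/(PP\N))/PP  lex  "heard"
[1,2] PP  lex  "a"
[0,2] S/(PP\N)  >  k=1
[2,3] PP  lex  "quickly"
[3,4] ((PP\N)/S)\PP  lex  "often"
[2,4] (PP\N)/S  <  k=3
[4,5] S  lex  "today"
[2,5] PP\N  >  k=4
[0,5] S  >  k=2

[0,5] S   >
  [0,2] S/(PP\N)   >
    [0,1] "heard" : (S/(PP\N))/PP
    [1,2] "a" : PP
  [2,5] PP\N   >
    [2,4] (PP\N)/S   <
      [2,3] "quickly" : PP
      [3,4] "often" : ((PP\N)/S)\PP
    [4,5] "today" : S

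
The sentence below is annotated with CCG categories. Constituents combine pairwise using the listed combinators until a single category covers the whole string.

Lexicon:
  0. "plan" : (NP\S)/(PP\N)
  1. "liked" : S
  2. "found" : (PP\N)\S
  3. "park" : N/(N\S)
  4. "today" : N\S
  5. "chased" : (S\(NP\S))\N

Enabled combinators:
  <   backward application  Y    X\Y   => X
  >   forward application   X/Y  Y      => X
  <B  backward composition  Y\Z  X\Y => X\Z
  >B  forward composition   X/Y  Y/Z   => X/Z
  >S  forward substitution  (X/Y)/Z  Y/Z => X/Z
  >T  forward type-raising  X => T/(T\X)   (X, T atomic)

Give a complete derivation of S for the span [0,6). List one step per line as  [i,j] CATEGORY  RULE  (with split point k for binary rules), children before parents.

[0,1] (NP\S)/(PP\N)  lex  "plan"
[1,2] S  lex  "liked"
[2,3] (PP\N)\S  lex  "found"
[1,3] PP\N  <  k=2
[0,3] NP\S  >  k=1
[3,4] N/(N\S)  lex  "park"
[4,5] N\S  lex  "today"
[3,5] N  >  k=4
[5,6] (S\(NP\S))\N  lex  "chased"
[3,6] S\(NP\S)  <  k=5
[0,6] S  <  k=3

[0,6] S   <
  [0,3] NP\S   >
    [0,1] "plan" : (NP\S)/(PP\N)
    [1,3] PP\N   <
      [1,2] "liked" : S
      [2,3] "found" : (PP\N)\S
  [3,6] S\(NP\S)   <
    [3,5] N   >
      [3,4] "park" : N/(N\S)
      [4,5] "today" : N\S
    [5,6] "chased" : (S\(NP\S))\N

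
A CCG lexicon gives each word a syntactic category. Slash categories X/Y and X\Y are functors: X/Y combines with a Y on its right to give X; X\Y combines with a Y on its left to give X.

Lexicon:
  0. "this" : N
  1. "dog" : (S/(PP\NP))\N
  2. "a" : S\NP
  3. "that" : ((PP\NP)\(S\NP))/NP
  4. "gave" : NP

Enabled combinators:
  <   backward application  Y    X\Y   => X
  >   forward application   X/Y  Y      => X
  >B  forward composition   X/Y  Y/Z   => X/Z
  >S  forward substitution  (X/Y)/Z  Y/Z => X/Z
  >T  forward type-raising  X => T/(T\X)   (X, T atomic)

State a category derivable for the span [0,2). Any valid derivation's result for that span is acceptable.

S/(PP\NP)

[0,5] S   >
  [0,2] S/(PP\NP)   <
    [0,1] "this" : N
    [1,2] "dog" : (S/(PP\NP))\N
  [2,5] PP\NP   <
    [2,3] "a" : S\NP
    [3,5] (PP\NP)\(S\NP)   >
      [3,4] "that" : ((PP\NP)\(S\NP))/NP
      [4,5] "gave" : NP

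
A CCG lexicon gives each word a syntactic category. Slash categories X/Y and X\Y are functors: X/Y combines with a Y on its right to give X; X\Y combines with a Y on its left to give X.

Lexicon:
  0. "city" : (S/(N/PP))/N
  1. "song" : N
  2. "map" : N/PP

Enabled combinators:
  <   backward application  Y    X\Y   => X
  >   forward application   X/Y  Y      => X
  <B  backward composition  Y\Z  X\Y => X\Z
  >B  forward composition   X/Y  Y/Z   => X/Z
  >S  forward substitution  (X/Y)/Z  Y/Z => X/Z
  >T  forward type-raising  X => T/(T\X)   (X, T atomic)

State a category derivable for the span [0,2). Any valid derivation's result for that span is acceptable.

[0,3] S   >
  [0,2] S/(N/PP)   >
    [0,1] "city" : (S/(N/PP))/N
    [1,2] "song" : N
  [2,3] "map" : N/PP

S/(N/PP)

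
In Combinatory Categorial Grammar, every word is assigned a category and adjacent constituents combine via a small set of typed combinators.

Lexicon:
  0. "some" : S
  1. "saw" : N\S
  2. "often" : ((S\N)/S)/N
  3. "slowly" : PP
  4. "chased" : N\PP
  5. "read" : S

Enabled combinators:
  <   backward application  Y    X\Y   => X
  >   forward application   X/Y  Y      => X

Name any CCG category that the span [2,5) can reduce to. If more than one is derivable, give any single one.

(S\N)/S

[0,6] S   <
  [0,2] N   <
    [0,1] "some" : S
    [1,2] "saw" : N\S
  [2,6] S\N   >
    [2,5] (S\N)/S   >
      [2,3] "often" : ((S\N)/S)/N
      [3,5] N   <
        [3,4] "slowly" : PP
        [4,5] "chased" : N\PP
    [5,6] "read" : S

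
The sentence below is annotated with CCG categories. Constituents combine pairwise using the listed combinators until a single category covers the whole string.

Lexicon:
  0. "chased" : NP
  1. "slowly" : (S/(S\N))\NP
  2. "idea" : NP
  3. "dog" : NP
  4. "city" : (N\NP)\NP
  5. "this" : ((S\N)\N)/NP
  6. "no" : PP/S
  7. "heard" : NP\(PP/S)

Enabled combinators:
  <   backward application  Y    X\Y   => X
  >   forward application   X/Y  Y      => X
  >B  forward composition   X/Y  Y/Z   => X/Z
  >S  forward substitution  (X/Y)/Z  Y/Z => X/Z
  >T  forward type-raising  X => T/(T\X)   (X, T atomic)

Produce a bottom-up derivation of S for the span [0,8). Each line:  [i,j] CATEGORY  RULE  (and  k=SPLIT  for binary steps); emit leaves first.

[0,1] NP  lex  "chased"
[1,2] (S/(S\N))\NP  lex  "slowly"
[0,2] S/(S\N)  <  k=1
[2,3] NP  lex  "idea"
[3,4] NP  lex  "dog"
[4,5] (N\NP)\NP  lex  "city"
[3,5] N\NP  <  k=4
[2,5] N  <  k=3
[5,6] ((S\N)\N)/NP  lex  "this"
[6,7] PP/S  lex  "no"
[7,8] NP\(PP/S)  lex  "heard"
[6,8] NP  <  k=7
[5,8] (S\N)\N  >  k=6
[2,8] S\N  <  k=5
[0,8] S  >  k=2

[0,8] S   >
  [0,2] S/(S\N)   <
    [0,1] "chased" : NP
    [1,2] "slowly" : (S/(S\N))\NP
  [2,8] S\N   <
    [2,5] N   <
      [2,3] "idea" : NP
      [3,5] N\NP   <
        [3,4] "dog" : NP
        [4,5] "city" : (N\NP)\NP
    [5,8] (S\N)\N   >
      [5,6] "this" : ((S\N)\N)/NP
      [6,8] NP   <
        [6,7] "no" : PP/S
        [7,8] "heard" : NP\(PP/S)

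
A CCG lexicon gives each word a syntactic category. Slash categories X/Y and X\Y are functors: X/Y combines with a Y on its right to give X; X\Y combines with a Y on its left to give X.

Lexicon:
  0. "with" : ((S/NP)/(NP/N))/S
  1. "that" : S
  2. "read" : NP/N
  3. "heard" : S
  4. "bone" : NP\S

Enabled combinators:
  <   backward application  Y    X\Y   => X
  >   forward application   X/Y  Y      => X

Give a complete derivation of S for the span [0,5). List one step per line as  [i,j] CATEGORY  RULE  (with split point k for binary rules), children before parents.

[0,5] S   >
  [0,3] S/NP   >
    [0,2] (S/NP)/(NP/N)   >
      [0,1] "with" : ((S/NP)/(NP/N))/S
      [1,2] "that" : S
    [2,3] "read" : NP/N
  [3,5] NP   <
    [3,4] "heard" : S
    [4,5] "bone" : NP\S

[0,1] ((S/NP)/(NP/N))/S  lex  "with"
[1,2] S  lex  "that"
[0,2] (S/NP)/(NP/N)  >  k=1
[2,3] NP/N  lex  "read"
[0,3] S/NP  >  k=2
[3,4] S  lex  "heard"
[4,5] NP\S  lex  "bone"
[3,5] NP  <  k=4
[0,5] S  >  k=3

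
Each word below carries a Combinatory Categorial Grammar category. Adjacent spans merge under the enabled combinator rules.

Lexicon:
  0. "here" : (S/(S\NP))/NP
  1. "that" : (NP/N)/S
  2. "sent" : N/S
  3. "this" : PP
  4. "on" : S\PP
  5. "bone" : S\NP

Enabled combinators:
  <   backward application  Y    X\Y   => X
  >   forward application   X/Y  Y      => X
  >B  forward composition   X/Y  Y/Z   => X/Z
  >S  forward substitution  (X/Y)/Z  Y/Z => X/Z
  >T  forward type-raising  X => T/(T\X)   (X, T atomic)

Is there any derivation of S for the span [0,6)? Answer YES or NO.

YES

[0,6] S   >
  [0,5] S/(S\NP)   >
    [0,1] "here" : (S/(S\NP))/NP
    [1,5] NP   >
      [1,3] NP/S   >S
        [1,2] "that" : (NP/N)/S
        [2,3] "sent" : N/S
      [3,5] S   >
        [3,4] S/(S\PP)   >T
          [3,4] "this" : PP
        [4,5] "on" : S\PP
  [5,6] "bone" : S\NP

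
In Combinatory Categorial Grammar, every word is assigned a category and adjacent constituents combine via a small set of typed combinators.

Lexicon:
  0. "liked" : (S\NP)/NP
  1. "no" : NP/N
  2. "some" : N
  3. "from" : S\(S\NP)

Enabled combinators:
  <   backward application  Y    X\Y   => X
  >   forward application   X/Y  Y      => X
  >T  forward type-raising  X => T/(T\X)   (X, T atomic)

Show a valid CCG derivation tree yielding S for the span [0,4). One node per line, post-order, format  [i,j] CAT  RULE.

[0,4] S   <
  [0,3] S\NP   >
    [0,1] "liked" : (S\NP)/NP
    [1,3] NP   >
      [1,2] "no" : NP/N
      [2,3] "some" : N
  [3,4] "from" : S\(S\NP)

[0,1] (S\NP)/NP  lex  "liked"
[1,2] NP/N  lex  "no"
[2,3] N  lex  "some"
[1,3] NP  >  k=2
[0,3] S\NP  >  k=1
[3,4] S\(S\NP)  lex  "from"
[0,4] S  <  k=3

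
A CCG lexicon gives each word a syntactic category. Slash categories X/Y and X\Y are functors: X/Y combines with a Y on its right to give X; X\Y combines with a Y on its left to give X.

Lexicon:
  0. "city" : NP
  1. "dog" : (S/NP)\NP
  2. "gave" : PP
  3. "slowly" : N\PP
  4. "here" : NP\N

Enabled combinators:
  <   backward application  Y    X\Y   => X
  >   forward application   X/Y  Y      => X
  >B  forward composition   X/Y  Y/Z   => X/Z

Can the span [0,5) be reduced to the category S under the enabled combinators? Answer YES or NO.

YES

[0,5] S   >
  [0,2] S/NP   <
    [0,1] "city" : NP
    [1,2] "dog" : (S/NP)\NP
  [2,5] NP   <
    [2,4] N   <
      [2,3] "gave" : PP
      [3,4] "slowly" : N\PP
    [4,5] "here" : NP\N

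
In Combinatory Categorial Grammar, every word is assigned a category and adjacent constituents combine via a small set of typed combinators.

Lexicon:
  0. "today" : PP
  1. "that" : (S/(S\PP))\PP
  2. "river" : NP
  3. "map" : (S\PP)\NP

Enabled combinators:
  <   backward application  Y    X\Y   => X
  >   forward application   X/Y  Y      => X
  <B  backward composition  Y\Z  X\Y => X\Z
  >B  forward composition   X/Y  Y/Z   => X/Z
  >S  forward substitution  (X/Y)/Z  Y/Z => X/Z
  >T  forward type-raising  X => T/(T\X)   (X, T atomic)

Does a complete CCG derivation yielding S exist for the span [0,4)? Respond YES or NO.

[0,4] S   >
  [0,2] S/(S\PP)   <
    [0,1] "today" : PP
    [1,2] "that" : (S/(S\PP))\PP
  [2,4] S\PP   <
    [2,3] "river" : NP
    [3,4] "map" : (S\PP)\NP

YES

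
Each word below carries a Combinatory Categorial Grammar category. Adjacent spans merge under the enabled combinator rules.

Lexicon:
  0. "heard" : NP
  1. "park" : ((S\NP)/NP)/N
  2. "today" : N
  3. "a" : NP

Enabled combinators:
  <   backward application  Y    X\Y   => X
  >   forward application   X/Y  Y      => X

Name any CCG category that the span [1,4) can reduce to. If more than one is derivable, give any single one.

S\NP

[0,4] S   <
  [0,1] "heard" : NP
  [1,4] S\NP   >
    [1,3] (S\NP)/NP   >
      [1,2] "park" : ((S\NP)/NP)/N
      [2,3] "today" : N
    [3,4] "a" : NP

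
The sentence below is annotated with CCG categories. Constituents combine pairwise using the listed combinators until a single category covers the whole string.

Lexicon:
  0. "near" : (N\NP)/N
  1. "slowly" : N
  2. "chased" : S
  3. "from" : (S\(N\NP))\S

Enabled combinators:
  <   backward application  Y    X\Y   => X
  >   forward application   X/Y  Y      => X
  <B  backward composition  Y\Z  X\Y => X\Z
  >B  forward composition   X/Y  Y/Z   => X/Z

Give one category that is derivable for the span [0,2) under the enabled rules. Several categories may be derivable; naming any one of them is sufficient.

N\NP

[0,4] S   <
  [0,2] N\NP   >
    [0,1] "near" : (N\NP)/N
    [1,2] "slowly" : N
  [2,4] S\(N\NP)   <
    [2,3] "chased" : S
    [3,4] "from" : (S\(N\NP))\S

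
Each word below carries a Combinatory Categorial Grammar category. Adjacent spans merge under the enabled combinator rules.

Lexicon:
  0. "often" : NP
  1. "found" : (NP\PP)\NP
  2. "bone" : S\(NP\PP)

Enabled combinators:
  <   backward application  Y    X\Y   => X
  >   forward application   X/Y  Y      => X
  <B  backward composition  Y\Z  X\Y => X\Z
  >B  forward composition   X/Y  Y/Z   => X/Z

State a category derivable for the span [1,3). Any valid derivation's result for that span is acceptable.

S\NP

[0,3] S   <
  [0,1] "often" : NP
  [1,3] S\NP   <B
    [1,2] "found" : (NP\PP)\NP
    [2,3] "bone" : S\(NP\PP)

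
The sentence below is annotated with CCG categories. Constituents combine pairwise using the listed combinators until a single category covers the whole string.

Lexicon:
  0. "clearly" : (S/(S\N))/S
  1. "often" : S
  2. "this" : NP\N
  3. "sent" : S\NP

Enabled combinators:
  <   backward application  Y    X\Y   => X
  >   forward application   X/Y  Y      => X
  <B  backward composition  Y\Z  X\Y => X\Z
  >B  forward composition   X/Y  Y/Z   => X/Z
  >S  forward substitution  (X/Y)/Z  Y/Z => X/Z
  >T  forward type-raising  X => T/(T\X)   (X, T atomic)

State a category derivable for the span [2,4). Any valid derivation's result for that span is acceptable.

[0,4] S   >
  [0,2] S/(S\N)   >
    [0,1] "clearly" : (S/(S\N))/S
    [1,2] "often" : S
  [2,4] S\N   <B
    [2,3] "this" : NP\N
    [3,4] "sent" : S\NP

S\N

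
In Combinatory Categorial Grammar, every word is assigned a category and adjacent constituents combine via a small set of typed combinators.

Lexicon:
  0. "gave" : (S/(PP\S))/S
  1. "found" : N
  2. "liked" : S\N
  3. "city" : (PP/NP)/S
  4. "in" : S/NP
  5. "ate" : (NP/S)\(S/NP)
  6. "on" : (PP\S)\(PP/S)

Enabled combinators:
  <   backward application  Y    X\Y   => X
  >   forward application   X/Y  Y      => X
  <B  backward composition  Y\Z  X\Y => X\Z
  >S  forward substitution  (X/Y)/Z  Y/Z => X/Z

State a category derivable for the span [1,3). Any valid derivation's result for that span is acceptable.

S

[0,7] S   >
  [0,3] S/(PP\S)   >
    [0,1] "gave" : (S/(PP\S))/S
    [1,3] S   <
      [1,2] "found" : N
      [2,3] "liked" : S\N
  [3,7] PP\S   <
    [3,6] PP/S   >S
      [3,4] "city" : (PP/NP)/S
      [4,6] NP/S   <
        [4,5] "in" : S/NP
        [5,6] "ate" : (NP/S)\(S/NP)
    [6,7] "on" : (PP\S)\(PP/S)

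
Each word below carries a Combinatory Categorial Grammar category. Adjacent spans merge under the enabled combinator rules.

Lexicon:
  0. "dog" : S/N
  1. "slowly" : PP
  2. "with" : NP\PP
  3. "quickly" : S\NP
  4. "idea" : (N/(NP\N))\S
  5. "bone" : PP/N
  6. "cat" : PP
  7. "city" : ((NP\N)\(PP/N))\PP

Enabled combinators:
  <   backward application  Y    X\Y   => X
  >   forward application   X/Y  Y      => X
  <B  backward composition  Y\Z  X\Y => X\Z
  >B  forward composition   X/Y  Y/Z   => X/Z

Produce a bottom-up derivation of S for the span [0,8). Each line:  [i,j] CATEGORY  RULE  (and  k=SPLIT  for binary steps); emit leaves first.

[0,1] S/N  lex  "dog"
[1,2] PP  lex  "slowly"
[2,3] NP\PP  lex  "with"
[1,3] NP  <  k=2
[3,4] S\NP  lex  "quickly"
[1,4] S  <  k=3
[4,5] (N/(NP\N))\S  lex  "idea"
[1,5] N/(NP\N)  <  k=4
[5,6] PP/N  lex  "bone"
[6,7] PP  lex  "cat"
[7,8] ((NP\N)\(PP/N))\PP  lex  "city"
[6,8] (NP\N)\(PP/N)  <  k=7
[5,8] NP\N  <  k=6
[1,8] N  >  k=5
[0,8] S  >  k=1

[0,8] S   >
  [0,1] "dog" : S/N
  [1,8] N   >
    [1,5] N/(NP\N)   <
      [1,4] S   <
        [1,3] NP   <
          [1,2] "slowly" : PP
          [2,3] "with" : NP\PP
        [3,4] "quickly" : S\NP
      [4,5] "idea" : (N/(NP\N))\S
    [5,8] NP\N   <
      [5,6] "bone" : PP/N
      [6,8] (NP\N)\(PP/N)   <
        [6,7] "cat" : PP
        [7,8] "city" : ((NP\N)\(PP/N))\PP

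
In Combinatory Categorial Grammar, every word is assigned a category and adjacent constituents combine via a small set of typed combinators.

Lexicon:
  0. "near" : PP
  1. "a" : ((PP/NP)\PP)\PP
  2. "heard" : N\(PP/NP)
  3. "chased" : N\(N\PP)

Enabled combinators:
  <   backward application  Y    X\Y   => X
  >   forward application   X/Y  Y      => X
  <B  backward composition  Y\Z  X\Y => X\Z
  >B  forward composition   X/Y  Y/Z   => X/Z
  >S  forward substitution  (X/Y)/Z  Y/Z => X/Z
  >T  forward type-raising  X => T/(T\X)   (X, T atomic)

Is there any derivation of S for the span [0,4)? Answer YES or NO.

NO

PP ((PP/NP)\PP)\PP N\(PP/NP) N\(N\PP)
CKY chart[0,4] = {N, N/(N\N), NP/(NP\N), PP/(PP\N), S/(S\N)}; S ∉ chart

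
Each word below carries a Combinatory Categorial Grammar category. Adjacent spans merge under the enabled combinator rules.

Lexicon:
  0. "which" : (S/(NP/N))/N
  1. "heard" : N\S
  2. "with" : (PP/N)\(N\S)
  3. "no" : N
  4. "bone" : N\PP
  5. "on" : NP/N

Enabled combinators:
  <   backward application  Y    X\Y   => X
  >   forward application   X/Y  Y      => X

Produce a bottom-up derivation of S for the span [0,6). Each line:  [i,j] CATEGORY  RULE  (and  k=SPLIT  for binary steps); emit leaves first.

[0,1] (S/(NP/N))/N  lex  "which"
[1,2] N\S  lex  "heard"
[2,3] (PP/N)\(N\S)  lex  "with"
[1,3] PP/N  <  k=2
[3,4] N  lex  "no"
[1,4] PP  >  k=3
[4,5] N\PP  lex  "bone"
[1,5] N  <  k=4
[0,5] S/(NP/N)  >  k=1
[5,6] NP/N  lex  "on"
[0,6] S  >  k=5

[0,6] S   >
  [0,5] S/(NP/N)   >
    [0,1] "which" : (S/(NP/N))/N
    [1,5] N   <
      [1,4] PP   >
        [1,3] PP/N   <
          [1,2] "heard" : N\S
          [2,3] "with" : (PP/N)\(N\S)
        [3,4] "no" : N
      [4,5] "bone" : N\PP
  [5,6] "on" : NP/N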